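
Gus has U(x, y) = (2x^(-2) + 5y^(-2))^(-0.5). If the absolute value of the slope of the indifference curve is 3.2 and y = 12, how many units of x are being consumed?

x = 6

For CES with ρ = -2, MRS = (2/5)·(y/x)^3.
Setting (2/5)·(12/x)^3 = 3.2 gives (12/x)^3 = 8, so 12/x = 2 and x = 6.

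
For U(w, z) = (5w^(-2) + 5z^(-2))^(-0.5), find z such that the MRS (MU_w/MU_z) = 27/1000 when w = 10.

For CES with ρ = -2, MRS = (z/w)^3.
Setting (z/10)^3 = 27/1000 gives z/10 = 0.3 and z = 3.

z = 3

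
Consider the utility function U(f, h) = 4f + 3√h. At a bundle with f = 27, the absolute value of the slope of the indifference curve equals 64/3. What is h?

MU_f = 4, MU_h = 3/(2√h).
MRS = 4 ÷ (3/(2√h)).
MRS depends only on h: (8/3)·√h = 64/3 ⇒ √h = (64/3)/(8/3) = 8 ⇒ h = 64.

h = 64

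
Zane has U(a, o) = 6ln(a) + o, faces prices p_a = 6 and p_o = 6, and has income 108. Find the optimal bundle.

MU_a = 6/a, MU_o = 1.
MRS = 6/a ÷ 1.
Tangency: set MRS = p_a/p_o = 6/6 = 1.
MRS depends only on a: 6/a = 1 ⇒ a* = 6/1 = 6.
From the budget, 6·o = 108 − 6·6 = 72, so o* = 12.

a* = 6, o* = 12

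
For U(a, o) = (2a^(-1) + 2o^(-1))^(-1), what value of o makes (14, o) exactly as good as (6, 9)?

o = 63/13

U depends on (a, o) only through S = 2a^(-1) + 2o^(-1), so equal utility means equal S. At (6, 9): S = 5/9.
With a = 14: 2·14^(-1) = 1/7, so 2o^(-1) = 5/9 − 1/7 = 26/63, i.e. o^(-1) = 13/63.
Hence o = 1/(13/63) = 63/13.
Check: U(14, 63/13) = 1.8.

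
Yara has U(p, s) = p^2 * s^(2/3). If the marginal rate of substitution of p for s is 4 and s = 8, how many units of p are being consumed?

p = 6

MU_p = 2·p·s^(2/3) and MU_s = 2/3·p^2·s^(-1/3).
MRS = MU_p/MU_s = (3)·s/p.
Substitute s = 8: MRS = 24/p. Setting 24/p = 4 gives p = 24/4 = 6.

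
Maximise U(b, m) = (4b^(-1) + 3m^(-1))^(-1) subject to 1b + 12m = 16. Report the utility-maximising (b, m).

For CES with ρ = -1, MRS = (4/3)·(m/b)^2.
Tangency: set MRS = p_b/p_m = 1/12.
So (m/b)^2 = 1/16; taking the square root, m/b = 0.25, i.e. m = 0.25·b.
Substitute into the budget 1·b + 12·m = 16: 4·b = 16, so b* = 4 and m* = 0.25·4 = 1.

b* = 4, m* = 1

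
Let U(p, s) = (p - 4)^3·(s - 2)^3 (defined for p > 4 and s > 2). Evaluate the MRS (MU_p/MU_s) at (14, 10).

MU_p = 3·(p−4)^2·(s−2)^3, MU_s = 3·(p−4)^3·(s−2)^2.
MRS = (s−2)/(p−4).
At (14, 10): MRS = 0.8.
So at (14, 10) the consumer would give up 0.8 units of s for one more unit of p.

MRS = 0.8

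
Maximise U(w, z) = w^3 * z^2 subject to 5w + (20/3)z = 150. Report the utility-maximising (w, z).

w* = 18, z* = 9

MU_w = 3·w^2·z^2 and MU_z = 2·w^3·z.
MRS = MU_w/MU_z = (3/2)·z/w.
Tangency: set MRS = p_w/p_z = 5/(20/3) = 0.75.
So (3/2)·z/w = 0.75, i.e. z = 0.5·w.
Substitute into the budget 5·w + (20/3)·z = 150: (25/3)·w = 150, so w* = 18.
Then z* = 0.5·18 = 9.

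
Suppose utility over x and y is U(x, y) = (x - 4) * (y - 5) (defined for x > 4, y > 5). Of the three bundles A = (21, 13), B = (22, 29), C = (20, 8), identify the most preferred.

Bundle B

Evaluate utility at each bundle:
U(A) = 136.
U(B) = 432.
U(C) = 48.
Highest utility is B, so B ≻ A ≻ C.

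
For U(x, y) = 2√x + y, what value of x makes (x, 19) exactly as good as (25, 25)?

U(25, 25) = 35.
Set U(x, 19) = 35 and solve.
With y = 19: 2√x = 35 − 19 = 16, so √x = 8 and x = 64.
Check: U(64, 19) = 35.

x = 64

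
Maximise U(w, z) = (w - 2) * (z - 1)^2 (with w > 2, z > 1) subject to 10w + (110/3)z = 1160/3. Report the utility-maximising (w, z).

MU_w = (z−1)^2, MU_z = 2·(w−2)·(z−1).
MRS = (1/2)·(z−1)/(w−2).
Tangency: set MRS = p_w/p_z = 10/(110/3) = 3/11.
So (1/2)·(z − 1)/(w − 2) = 3/11, i.e. (z − 1) = (6/11)·(w − 2).
Rewrite the budget in excess-of-subsistence terms: 10·(w − 2) + (110/3)·(z − 1) = 1160/3 − 10·2 − (110/3)·1 = 330.
Substituting, 30·(w − 2) = 330, so w − 2 = 11 and w* = 13.
Then z − 1 = (6/11)·11 = 6, so z* = 7.

w* = 13, z* = 7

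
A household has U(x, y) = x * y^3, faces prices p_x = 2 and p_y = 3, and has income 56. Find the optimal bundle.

MU_x = y^3 and MU_y = 3·x·y^2.
MRS = MU_x/MU_y = (1/3)·y/x.
Tangency: set MRS = p_x/p_y = 2/3.
So (1/3)·y/x = 2/3, i.e. y = 2·x.
Substitute into the budget 2·x + 3·y = 56: 8·x = 56, so x* = 7.
Then y* = 2·7 = 14.

x* = 7, y* = 14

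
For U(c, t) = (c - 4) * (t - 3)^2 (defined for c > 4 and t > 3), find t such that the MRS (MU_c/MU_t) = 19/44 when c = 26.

MU_c = (t−3)^2, MU_t = 2·(c−4)·(t−3).
MRS = (1/2)·(t−3)/(c−4).
Substitute c = 26: MRS = (t − 3)/44. Setting this equal to 19/44 gives t − 3 = (19/44)·44 = 19, so t = 22.

t = 22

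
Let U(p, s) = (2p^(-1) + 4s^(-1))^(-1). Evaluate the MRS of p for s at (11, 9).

MRS = 81/242

For CES with ρ = -1, MRS = (2/4)·(s/p)^2.
At (11, 9): MRS = 81/242.
The indifference curve has slope −81/242 at this bundle.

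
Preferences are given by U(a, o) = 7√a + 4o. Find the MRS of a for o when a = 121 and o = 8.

MU_a = 7/(2√a), MU_o = 4.
MRS = 7/(2√a) ÷ 4.
At (121, 8): MRS = 7/88.
That is, one extra unit of a is worth 7/88 units of o at the margin.

MRS = 7/88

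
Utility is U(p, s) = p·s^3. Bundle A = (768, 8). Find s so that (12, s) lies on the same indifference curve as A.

s = 32

U(768, 8) = 393216.
Set U(12, s) = 393216 and solve.
With p = 12: s^3 = 393216/12 = 32768; taking the cube root, s = 32.
Check: U(12, 32) = 393216.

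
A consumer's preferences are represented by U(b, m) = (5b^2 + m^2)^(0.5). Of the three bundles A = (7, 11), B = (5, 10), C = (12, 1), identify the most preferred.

Bundle C

Evaluate utility at each bundle:
U(A) = 19.131.
U(B) = 15.000.
U(C) = 26.851.
Highest utility is C, so C ≻ A ≻ B.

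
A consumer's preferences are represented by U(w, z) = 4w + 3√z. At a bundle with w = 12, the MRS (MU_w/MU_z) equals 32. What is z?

z = 144

MU_w = 4, MU_z = 3/(2√z).
MRS = 4 ÷ (3/(2√z)).
MRS depends only on z: (8/3)·√z = 32 ⇒ √z = 32/(8/3) = 12 ⇒ z = 144.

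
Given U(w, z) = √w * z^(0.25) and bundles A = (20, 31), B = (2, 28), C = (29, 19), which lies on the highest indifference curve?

Bundle C

Evaluate utility at each bundle:
U(A) = 10.553.
U(B) = 3.253.
U(C) = 11.243.
Highest utility is C, so C ≻ A ≻ B.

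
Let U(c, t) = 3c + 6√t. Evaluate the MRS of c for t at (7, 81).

MU_c = 3, MU_t = 6/(2√t).
MRS = 3 ÷ (6/(2√t)).
At (7, 81): MRS = 9.
That is, one extra unit of c is worth 9 units of t at the margin.

MRS = 9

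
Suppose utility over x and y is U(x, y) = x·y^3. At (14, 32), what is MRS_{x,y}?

MRS = 16/21

MU_x = y^3 and MU_y = 3·x·y^2.
MRS = MU_x/MU_y = (1/3)·y/x.
At (14, 32): MRS = 16/21.
So at (14, 32) the consumer would give up 16/21 units of y for one more unit of x.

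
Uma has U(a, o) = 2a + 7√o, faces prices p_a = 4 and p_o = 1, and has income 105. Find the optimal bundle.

MU_a = 2, MU_o = 7/(2√o).
MRS = 2 ÷ (7/(2√o)).
Tangency: set MRS = p_a/p_o = 4/1 = 4.
MRS depends only on o: (4/7)·√o = 4 ⇒ √o = 4/(4/7) = 7 ⇒ o* = 49.
From the budget, 4·a = 105 − 1·49 = 56, so a* = 14.

a* = 14, o* = 49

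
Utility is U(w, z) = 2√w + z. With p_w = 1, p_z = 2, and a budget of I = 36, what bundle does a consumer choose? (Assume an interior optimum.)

MU_w = 2/(2√w), MU_z = 1.
MRS = 2/(2√w) ÷ 1.
Tangency: set MRS = p_w/p_z = 1/2 = 0.5.
MRS depends only on w: 1/√w = 0.5 ⇒ √w = 1/0.5 = 2 ⇒ w* = 4.
From the budget, 2·z = 36 − 1·4 = 32, so z* = 16.

w* = 4, z* = 16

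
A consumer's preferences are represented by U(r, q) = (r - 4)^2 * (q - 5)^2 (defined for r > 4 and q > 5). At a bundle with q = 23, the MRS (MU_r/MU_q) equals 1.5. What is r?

r = 16

MU_r = 2·(r−4)·(q−5)^2, MU_q = 2·(r−4)^2·(q−5).
MRS = (q−5)/(r−4).
Substitute q = 23: MRS = 18/(r − 4). Setting this equal to 1.5 gives r − 4 = 18/1.5 = 12, so r = 16.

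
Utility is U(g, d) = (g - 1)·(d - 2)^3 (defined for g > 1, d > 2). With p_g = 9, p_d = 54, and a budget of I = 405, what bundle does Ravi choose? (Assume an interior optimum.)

MU_g = (d−2)^3, MU_d = 3·(g−1)·(d−2)^2.
MRS = (1/3)·(d−2)/(g−1).
Tangency: set MRS = p_g/p_d = 9/54 = 1/6.
So (1/3)·(d − 2)/(g − 1) = 1/6, i.e. (d − 2) = 0.5·(g − 1).
Rewrite the budget in excess-of-subsistence terms: 9·(g − 1) + 54·(d − 2) = 405 − 9·1 − 54·2 = 288.
Substituting, 36·(g − 1) = 288, so g − 1 = 8 and g* = 9.
Then d − 2 = 0.5·8 = 4, so d* = 6.

g* = 9, d* = 6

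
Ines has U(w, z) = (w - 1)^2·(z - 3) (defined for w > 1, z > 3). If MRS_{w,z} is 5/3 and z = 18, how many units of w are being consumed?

MU_w = 2·(w−1)·(z−3), MU_z = (w−1)^2.
MRS = (2/1)·(z−3)/(w−1).
Substitute z = 18: MRS = 30/(w − 1). Setting this equal to 5/3 gives w − 1 = 30/(5/3) = 18, so w = 19.

w = 19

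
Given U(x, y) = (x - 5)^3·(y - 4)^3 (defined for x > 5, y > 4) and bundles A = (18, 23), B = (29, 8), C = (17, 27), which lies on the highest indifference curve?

Bundle C

Evaluate utility at each bundle:
U(A) = 15069223.
U(B) = 884736.
U(C) = 21024576.
Highest utility is C, so C ≻ A ≻ B.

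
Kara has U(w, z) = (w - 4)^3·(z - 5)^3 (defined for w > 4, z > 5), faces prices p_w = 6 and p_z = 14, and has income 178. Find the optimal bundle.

w* = 11, z* = 8

MU_w = 3·(w−4)^2·(z−5)^3, MU_z = 3·(w−4)^3·(z−5)^2.
MRS = (z−5)/(w−4).
Tangency: set MRS = p_w/p_z = 6/14 = 3/7.
So (z − 5)/(w − 4) = 3/7, i.e. (z − 5) = (3/7)·(w − 4).
Rewrite the budget in excess-of-subsistence terms: 6·(w − 4) + 14·(z − 5) = 178 − 6·4 − 14·5 = 84.
Substituting, 12·(w − 4) = 84, so w − 4 = 7 and w* = 11.
Then z − 5 = (3/7)·7 = 3, so z* = 8.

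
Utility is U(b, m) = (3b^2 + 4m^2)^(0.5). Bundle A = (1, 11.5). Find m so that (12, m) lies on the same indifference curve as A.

m = 5

U depends on (b, m) only through S = 3b^2 + 4m^2, so equal utility means equal S. At (1, 11.5): S = 532.
With b = 12: 3·12^2 = 432, so 4m^2 = 532 − 432 = 100, i.e. m^2 = 25.
Hence m = √25 = 5.
Check: U(12, 5) = 23.0651.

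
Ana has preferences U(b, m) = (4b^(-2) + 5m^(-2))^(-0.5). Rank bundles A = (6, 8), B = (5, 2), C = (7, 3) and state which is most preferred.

Evaluate utility at each bundle:
U(A) = 2.299.
U(B) = 0.842.
U(C) = 1.253.
Highest utility is A, so A ≻ C ≻ B.

Bundle A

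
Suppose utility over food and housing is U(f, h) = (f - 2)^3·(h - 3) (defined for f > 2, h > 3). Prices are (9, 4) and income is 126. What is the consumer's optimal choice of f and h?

f* = 10, h* = 9

MU_f = 3·(f−2)^2·(h−3), MU_h = (f−2)^3.
MRS = (3/1)·(h−3)/(f−2).
Tangency: set MRS = p_f/p_h = 9/4 = 2.25.
So (3/1)·(h − 3)/(f − 2) = 2.25, i.e. (h − 3) = 0.75·(f − 2).
Rewrite the budget in excess-of-subsistence terms: 9·(f − 2) + 4·(h − 3) = 126 − 9·2 − 4·3 = 96.
Substituting, 12·(f − 2) = 96, so f − 2 = 8 and f* = 10.
Then h − 3 = 0.75·8 = 6, so h* = 9.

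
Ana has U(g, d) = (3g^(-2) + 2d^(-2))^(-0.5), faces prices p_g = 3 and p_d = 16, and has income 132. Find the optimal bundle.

For CES with ρ = -2, MRS = (3/2)·(d/g)^3.
Tangency: set MRS = p_g/p_d = 3/16.
So (d/g)^3 = 0.125; taking the cube root, d/g = 0.5, i.e. d = 0.5·g.
Substitute into the budget 3·g + 16·d = 132: 11·g = 132, so g* = 12 and d* = 0.5·12 = 6.

g* = 12, d* = 6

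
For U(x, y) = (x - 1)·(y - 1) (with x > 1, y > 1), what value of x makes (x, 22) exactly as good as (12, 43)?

x = 23

U(12, 43) = 462.
Set U(x, 22) = 462 and solve.
With y = 22: (22 − 1) = 21, so (x − 1) = 462/21 = 22.
So x = 1 + 22 = 23.
Check: U(23, 22) = 462.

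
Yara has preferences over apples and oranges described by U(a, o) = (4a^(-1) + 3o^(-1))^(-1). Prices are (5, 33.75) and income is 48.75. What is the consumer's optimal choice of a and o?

a* = 3, o* = 1

For CES with ρ = -1, MRS = (4/3)·(o/a)^2.
Tangency: set MRS = p_a/p_o = 5/33.75 = 4/27.
So (o/a)^2 = 1/9; taking the square root, o/a = 1/3, i.e. o = (1/3)·a.
Substitute into the budget 5·a + 33.75·o = 48.75: 16.25·a = 48.75, so a* = 3 and o* = (1/3)·3 = 1.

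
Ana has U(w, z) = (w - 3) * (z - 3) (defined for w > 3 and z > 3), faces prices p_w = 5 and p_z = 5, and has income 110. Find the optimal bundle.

w* = 11, z* = 11

MU_w = (z−3), MU_z = (w−3).
MRS = (z−3)/(w−3).
Tangency: set MRS = p_w/p_z = 5/5 = 1.
So (z − 3)/(w − 3) = 1, i.e. (z − 3) = (w − 3).
Rewrite the budget in excess-of-subsistence terms: 5·(w − 3) + 5·(z − 3) = 110 − 5·3 − 5·3 = 80.
Substituting, 10·(w − 3) = 80, so w − 3 = 8 and w* = 11.
Then z − 3 = 8, so z* = 11.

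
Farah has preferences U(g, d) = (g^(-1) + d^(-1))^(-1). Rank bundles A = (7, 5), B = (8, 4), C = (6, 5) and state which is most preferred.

Bundle A

Evaluate utility at each bundle:
U(A) = 2.917.
U(B) = 2.667.
U(C) = 2.727.
Highest utility is A, so A ≻ C ≻ B.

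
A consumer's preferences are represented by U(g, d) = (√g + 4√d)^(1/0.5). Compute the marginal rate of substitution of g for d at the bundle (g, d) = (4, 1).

For CES with ρ = 0.5, MRS = (1/4)·√(d/g).
At (4, 1): MRS = 0.125.
That is, one extra unit of g is worth 0.125 units of d at the margin.

MRS = 0.125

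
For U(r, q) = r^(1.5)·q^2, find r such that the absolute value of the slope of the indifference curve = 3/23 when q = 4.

r = 23

MU_r = 1.5·√r·q^2 and MU_q = 2·r^(1.5)·q.
MRS = MU_r/MU_q = (0.75)·q/r.
Substitute q = 4: MRS = 3/r. Setting 3/r = 3/23 gives r = 3/(3/23) = 23.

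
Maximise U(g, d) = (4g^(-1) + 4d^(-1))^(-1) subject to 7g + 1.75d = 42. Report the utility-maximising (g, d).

g* = 4, d* = 8

For CES with ρ = -1, MRS = (d/g)^2.
Tangency: set MRS = p_g/p_d = 7/1.75 = 4.
So (d/g)^2 = 4; taking the square root, d/g = 2, i.e. d = 2·g.
Substitute into the budget 7·g + 1.75·d = 42: 10.5·g = 42, so g* = 4 and d* = 2·4 = 8.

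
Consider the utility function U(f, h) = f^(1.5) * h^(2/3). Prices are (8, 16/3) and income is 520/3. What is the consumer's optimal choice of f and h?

f* = 15, h* = 10

MU_f = 1.5·√f·h^(2/3) and MU_h = 2/3·f^(1.5)·h^(-1/3).
MRS = MU_f/MU_h = (2.25)·h/f.
Tangency: set MRS = p_f/p_h = 8/(16/3) = 1.5.
So (2.25)·h/f = 1.5, i.e. h = (2/3)·f.
Substitute into the budget 8·f + (16/3)·h = 520/3: (104/9)·f = 520/3, so f* = 15.
Then h* = (2/3)·15 = 10.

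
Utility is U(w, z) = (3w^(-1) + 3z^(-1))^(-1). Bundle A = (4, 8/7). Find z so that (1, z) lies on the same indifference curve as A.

U depends on (w, z) only through S = 3w^(-1) + 3z^(-1), so equal utility means equal S. At (4, 8/7): S = 3.375.
With w = 1: 3·1^(-1) = 3, so 3z^(-1) = 3.375 − 3 = 0.375, i.e. z^(-1) = 0.125.
Hence z = 1/0.125 = 8.
Check: U(1, 8) = 0.2963.

z = 8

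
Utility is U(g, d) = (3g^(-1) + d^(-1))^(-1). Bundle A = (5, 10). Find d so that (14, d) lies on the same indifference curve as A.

U depends on (g, d) only through S = 3g^(-1) + d^(-1), so equal utility means equal S. At (5, 10): S = 0.7.
With g = 14: 3·14^(-1) = 3/14, so d^(-1) = 0.7 − 3/14 = 17/35.
Hence d = 1/(17/35) = 35/17.
Check: U(14, 35/17) = 1.4286.

d = 35/17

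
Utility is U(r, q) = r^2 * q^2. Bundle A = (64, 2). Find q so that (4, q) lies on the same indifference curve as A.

U(64, 2) = 16384.
Set U(4, q) = 16384 and solve.
With r = 4: 4^2 = 16, so q^2 = 16384/16 = 1024; taking the square root, q = 32.
Check: U(4, 32) = 16384.

q = 32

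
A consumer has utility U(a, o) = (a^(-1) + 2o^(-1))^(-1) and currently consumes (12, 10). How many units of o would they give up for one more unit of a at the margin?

MRS = 25/72

For CES with ρ = -1, MRS = (1/2)·(o/a)^2.
At (12, 10): MRS = 25/72.
The indifference curve has slope −25/72 at this bundle.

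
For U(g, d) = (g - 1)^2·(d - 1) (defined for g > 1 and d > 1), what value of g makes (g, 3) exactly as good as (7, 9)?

U(7, 9) = 288.
Set U(g, 3) = 288 and solve.
With d = 3: (3 − 1) = 2, so (g − 1)^2 = 288/2 = 144.
Taking the square root (with g > 1): g − 1 = 12, so g = 13.
Check: U(13, 3) = 288.

g = 13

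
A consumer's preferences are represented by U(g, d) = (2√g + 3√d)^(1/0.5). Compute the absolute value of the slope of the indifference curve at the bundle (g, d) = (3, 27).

For CES with ρ = 0.5, MRS = (2/3)·√(d/g).
At (3, 27): MRS = 2.
So at (3, 27) the consumer would give up 2 units of d for one more unit of g.

MRS = 2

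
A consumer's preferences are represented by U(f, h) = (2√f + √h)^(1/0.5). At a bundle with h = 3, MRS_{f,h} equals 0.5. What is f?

For CES with ρ = 0.5, MRS = (2/1)·√(h/f).
Setting (2/1)·√(3/f) = 0.5 gives √(3/f) = 0.25, so 3/f = 1/16 and f = 48.

f = 48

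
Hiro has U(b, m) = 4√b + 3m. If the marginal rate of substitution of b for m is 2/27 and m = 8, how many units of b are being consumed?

MU_b = 4/(2√b), MU_m = 3.
MRS = 4/(2√b) ÷ 3.
MRS depends only on b: (2/3)/√b = 2/27 ⇒ √b = (2/3)/(2/27) = 9 ⇒ b = 81.

b = 81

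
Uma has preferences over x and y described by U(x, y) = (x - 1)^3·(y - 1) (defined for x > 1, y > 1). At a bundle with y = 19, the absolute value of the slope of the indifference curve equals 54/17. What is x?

MU_x = 3·(x−1)^2·(y−1), MU_y = (x−1)^3.
MRS = (3/1)·(y−1)/(x−1).
Substitute y = 19: MRS = 54/(x − 1). Setting this equal to 54/17 gives x − 1 = 54/(54/17) = 17, so x = 18.

x = 18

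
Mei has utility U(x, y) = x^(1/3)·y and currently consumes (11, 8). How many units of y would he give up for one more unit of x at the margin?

MU_x = 1/3·x^(-2/3)·y and MU_y = x^(1/3).
MRS = MU_x/MU_y = (1/3)·y/x.
At (11, 8): MRS = 8/33.
That is, one extra unit of x is worth 8/33 units of y at the margin.

MRS = 8/33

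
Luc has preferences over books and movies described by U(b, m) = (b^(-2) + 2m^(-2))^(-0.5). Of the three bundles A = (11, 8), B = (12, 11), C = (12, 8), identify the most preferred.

Evaluate utility at each bundle:
U(A) = 5.031.
U(B) = 6.527.
U(C) = 5.117.
Highest utility is B, so B ≻ C ≻ A.

Bundle B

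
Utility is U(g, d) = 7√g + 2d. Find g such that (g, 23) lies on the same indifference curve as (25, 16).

g = 9

U(25, 16) = 67.
Set U(g, 23) = 67 and solve.
With d = 23: 7√g = 67 − 2·23 = 21, so √g = 3 and g = 9.
Check: U(9, 23) = 67.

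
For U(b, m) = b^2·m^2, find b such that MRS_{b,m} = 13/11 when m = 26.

b = 22

MU_b = 2·b·m^2 and MU_m = 2·b^2·m.
MRS = MU_b/MU_m = m/b.
Substitute m = 26: MRS = 26/b. Setting 26/b = 13/11 gives b = 26/(13/11) = 22.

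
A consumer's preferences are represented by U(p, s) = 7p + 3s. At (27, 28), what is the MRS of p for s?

MRS = 7/3

MU_p = 7, MU_s = 3, so MRS = 7/3 at every bundle.
At (27, 28): MRS = 7/3.
That is, one extra unit of p is worth 7/3 units of s at the margin.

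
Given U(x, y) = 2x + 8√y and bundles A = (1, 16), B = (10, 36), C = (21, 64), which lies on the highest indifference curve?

Bundle C

Evaluate utility at each bundle:
U(A) = 34.000.
U(B) = 68.000.
U(C) = 106.000.
Highest utility is C, so C ≻ B ≻ A.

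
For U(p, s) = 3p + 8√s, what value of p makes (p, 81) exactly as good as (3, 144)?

U(3, 144) = 105.
Set U(p, 81) = 105 and solve.
With s = 81: √81 = 9, so 3p = 105 − 8·9 = 33 and p = 11.
Check: U(11, 81) = 105.

p = 11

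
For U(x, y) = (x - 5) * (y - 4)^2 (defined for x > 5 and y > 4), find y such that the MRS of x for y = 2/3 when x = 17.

MU_x = (y−4)^2, MU_y = 2·(x−5)·(y−4).
MRS = (1/2)·(y−4)/(x−5).
Substitute x = 17: MRS = (y − 4)/24. Setting this equal to 2/3 gives y − 4 = (2/3)·24 = 16, so y = 20.

y = 20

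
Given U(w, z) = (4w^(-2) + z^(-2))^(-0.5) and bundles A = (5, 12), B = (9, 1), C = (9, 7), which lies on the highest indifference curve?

Evaluate utility at each bundle:
U(A) = 2.447.
U(B) = 0.976.
U(C) = 3.785.
Highest utility is C, so C ≻ A ≻ B.

Bundle C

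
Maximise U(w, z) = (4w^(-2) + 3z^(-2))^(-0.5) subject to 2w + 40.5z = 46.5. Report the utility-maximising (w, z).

For CES with ρ = -2, MRS = (4/3)·(z/w)^3.
Tangency: set MRS = p_w/p_z = 2/40.5 = 4/81.
So (z/w)^3 = 1/27; taking the cube root, z/w = 1/3, i.e. z = (1/3)·w.
Substitute into the budget 2·w + 40.5·z = 46.5: 15.5·w = 46.5, so w* = 3 and z* = (1/3)·3 = 1.

w* = 3, z* = 1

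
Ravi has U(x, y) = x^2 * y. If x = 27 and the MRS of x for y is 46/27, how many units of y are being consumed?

y = 23

MU_x = 2·x·y and MU_y = x^2.
MRS = MU_x/MU_y = (2/1)·y/x.
Substitute x = 27: MRS = y/13.5. Setting y/13.5 = 46/27 gives y = (46/27)·13.5 = 23.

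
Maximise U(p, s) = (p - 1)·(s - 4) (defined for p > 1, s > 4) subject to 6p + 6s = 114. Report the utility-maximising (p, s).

MU_p = (s−4), MU_s = (p−1).
MRS = (s−4)/(p−1).
Tangency: set MRS = p_p/p_s = 6/6 = 1.
So (s − 4)/(p − 1) = 1, i.e. (s − 4) = (p − 1).
Rewrite the budget in excess-of-subsistence terms: 6·(p − 1) + 6·(s − 4) = 114 − 6·1 − 6·4 = 84.
Substituting, 12·(p − 1) = 84, so p − 1 = 7 and p* = 8.
Then s − 4 = 7, so s* = 11.

p* = 8, s* = 11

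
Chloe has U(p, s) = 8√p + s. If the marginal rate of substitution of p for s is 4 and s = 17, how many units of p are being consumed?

MU_p = 8/(2√p), MU_s = 1.
MRS = 8/(2√p) ÷ 1.
MRS depends only on p: 4/√p = 4 ⇒ √p = 4/4 = 1 ⇒ p = 1.

p = 1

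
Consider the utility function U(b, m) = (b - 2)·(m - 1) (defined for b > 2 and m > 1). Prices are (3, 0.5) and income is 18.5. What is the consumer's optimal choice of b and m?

b* = 4, m* = 13

MU_b = (m−1), MU_m = (b−2).
MRS = (m−1)/(b−2).
Tangency: set MRS = p_b/p_m = 3/0.5 = 6.
So (m − 1)/(b − 2) = 6, i.e. (m − 1) = 6·(b − 2).
Rewrite the budget in excess-of-subsistence terms: 3·(b − 2) + 0.5·(m − 1) = 18.5 − 3·2 − 0.5·1 = 12.
Substituting, 6·(b − 2) = 12, so b − 2 = 2 and b* = 4.
Then m − 1 = 6·2 = 12, so m* = 13.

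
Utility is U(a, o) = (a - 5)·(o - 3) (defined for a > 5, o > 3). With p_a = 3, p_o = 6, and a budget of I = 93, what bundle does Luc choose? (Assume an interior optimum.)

a* = 15, o* = 8

MU_a = (o−3), MU_o = (a−5).
MRS = (o−3)/(a−5).
Tangency: set MRS = p_a/p_o = 3/6 = 0.5.
So (o − 3)/(a − 5) = 0.5, i.e. (o − 3) = 0.5·(a − 5).
Rewrite the budget in excess-of-subsistence terms: 3·(a − 5) + 6·(o − 3) = 93 − 3·5 − 6·3 = 60.
Substituting, 6·(a − 5) = 60, so a − 5 = 10 and a* = 15.
Then o − 3 = 0.5·10 = 5, so o* = 8.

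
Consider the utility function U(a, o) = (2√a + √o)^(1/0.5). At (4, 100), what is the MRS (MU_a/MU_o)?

MRS = 10

For CES with ρ = 0.5, MRS = (2/1)·√(o/a).
At (4, 100): MRS = 10.
The indifference curve has slope −10 at this bundle.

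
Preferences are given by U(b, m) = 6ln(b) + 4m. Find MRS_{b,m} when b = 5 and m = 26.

MU_b = 6/b, MU_m = 4.
MRS = 6/b ÷ 4.
At (5, 26): MRS = 0.3.
So at (5, 26) the consumer would give up 0.3 units of m for one more unit of b.

MRS = 0.3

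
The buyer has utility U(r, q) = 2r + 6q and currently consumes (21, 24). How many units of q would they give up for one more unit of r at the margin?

MU_r = 2, MU_q = 6, so MRS = 2/6 = 1/3 at every bundle.
At (21, 24): MRS = 1/3.
So at (21, 24) the consumer would give up 1/3 units of q for one more unit of r.

MRS = 1/3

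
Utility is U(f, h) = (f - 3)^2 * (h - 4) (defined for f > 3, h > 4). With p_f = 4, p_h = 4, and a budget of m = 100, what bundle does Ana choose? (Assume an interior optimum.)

MU_f = 2·(f−3)·(h−4), MU_h = (f−3)^2.
MRS = (2/1)·(h−4)/(f−3).
Tangency: set MRS = p_f/p_h = 4/4 = 1.
So (2/1)·(h − 4)/(f − 3) = 1, i.e. (h − 4) = 0.5·(f − 3).
Rewrite the budget in excess-of-subsistence terms: 4·(f − 3) + 4·(h − 4) = 100 − 4·3 − 4·4 = 72.
Substituting, 6·(f − 3) = 72, so f − 3 = 12 and f* = 15.
Then h − 4 = 0.5·12 = 6, so h* = 10.

f* = 15, h* = 10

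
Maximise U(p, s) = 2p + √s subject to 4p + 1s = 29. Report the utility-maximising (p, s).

p* = 7, s* = 1

MU_p = 2, MU_s = 1/(2√s).
MRS = 2 ÷ (1/(2√s)).
Tangency: set MRS = p_p/p_s = 4/1 = 4.
MRS depends only on s: 4·√s = 4 ⇒ √s = 4/4 = 1 ⇒ s* = 1.
From the budget, 4·p = 29 − 1·1 = 28, so p* = 7.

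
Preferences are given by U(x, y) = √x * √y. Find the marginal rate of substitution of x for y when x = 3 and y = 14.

MRS = 14/3

MU_x = 0.5·x^(-0.5)·√y and MU_y = 0.5·√x·y^(-0.5).
MRS = MU_x/MU_y = y/x.
At (3, 14): MRS = 14/3.
The indifference curve has slope −14/3 at this bundle.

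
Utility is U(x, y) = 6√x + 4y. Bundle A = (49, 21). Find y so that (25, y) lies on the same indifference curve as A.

U(49, 21) = 126.
Set U(25, y) = 126 and solve.
With x = 25: √25 = 5, so 4y = 126 − 6·5 = 96 and y = 24.
Check: U(25, 24) = 126.

y = 24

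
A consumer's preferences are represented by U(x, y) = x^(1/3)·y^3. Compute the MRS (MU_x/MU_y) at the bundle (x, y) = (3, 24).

MU_x = 1/3·x^(-2/3)·y^3 and MU_y = 3·x^(1/3)·y^2.
MRS = MU_x/MU_y = (1/9)·y/x.
At (3, 24): MRS = 8/9.
That is, one extra unit of x is worth 8/9 units of y at the margin.

MRS = 8/9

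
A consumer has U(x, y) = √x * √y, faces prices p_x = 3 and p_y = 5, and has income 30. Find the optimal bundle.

x* = 5, y* = 3

MU_x = 0.5·x^(-0.5)·√y and MU_y = 0.5·√x·y^(-0.5).
MRS = MU_x/MU_y = y/x.
Tangency: set MRS = p_x/p_y = 3/5 = 0.6.
So y/x = 0.6, i.e. y = 0.6·x.
Substitute into the budget 3·x + 5·y = 30: 6·x = 30, so x* = 5.
Then y* = 0.6·5 = 3.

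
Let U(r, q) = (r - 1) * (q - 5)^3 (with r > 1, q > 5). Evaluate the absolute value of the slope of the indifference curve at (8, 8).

MU_r = (q−5)^3, MU_q = 3·(r−1)·(q−5)^2.
MRS = (1/3)·(q−5)/(r−1).
At (8, 8): MRS = 1/7.
That is, one extra unit of r is worth 1/7 units of q at the margin.

MRS = 1/7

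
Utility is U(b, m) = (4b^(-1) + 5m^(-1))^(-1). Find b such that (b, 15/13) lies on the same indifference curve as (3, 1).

b = 2

U depends on (b, m) only through S = 4b^(-1) + 5m^(-1), so equal utility means equal S. At (3, 1): S = 19/3.
With m = 15/13: 5·(15/13)^(-1) = 13/3, so 4b^(-1) = 19/3 − 13/3 = 2, i.e. b^(-1) = 0.5.
Hence b = 1/0.5 = 2.
Check: U(2, 15/13) = 0.1579.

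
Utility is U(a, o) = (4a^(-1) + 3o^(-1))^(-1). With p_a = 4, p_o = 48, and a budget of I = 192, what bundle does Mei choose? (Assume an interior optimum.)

For CES with ρ = -1, MRS = (4/3)·(o/a)^2.
Tangency: set MRS = p_a/p_o = 4/48 = 1/12.
So (o/a)^2 = 1/16; taking the square root, o/a = 0.25, i.e. o = 0.25·a.
Substitute into the budget 4·a + 48·o = 192: 16·a = 192, so a* = 12 and o* = 0.25·12 = 3.

a* = 12, o* = 3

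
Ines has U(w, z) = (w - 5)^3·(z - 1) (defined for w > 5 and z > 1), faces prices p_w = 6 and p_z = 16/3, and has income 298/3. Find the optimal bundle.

w* = 13, z* = 4

MU_w = 3·(w−5)^2·(z−1), MU_z = (w−5)^3.
MRS = (3/1)·(z−1)/(w−5).
Tangency: set MRS = p_w/p_z = 6/(16/3) = 1.125.
So (3/1)·(z − 1)/(w − 5) = 1.125, i.e. (z − 1) = 0.375·(w − 5).
Rewrite the budget in excess-of-subsistence terms: 6·(w − 5) + (16/3)·(z − 1) = 298/3 − 6·5 − (16/3)·1 = 64.
Substituting, 8·(w − 5) = 64, so w − 5 = 8 and w* = 13.
Then z − 1 = 0.375·8 = 3, so z* = 4.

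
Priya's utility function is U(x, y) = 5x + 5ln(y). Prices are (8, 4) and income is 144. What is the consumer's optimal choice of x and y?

x* = 17, y* = 2

MU_x = 5, MU_y = 5/y.
MRS = 5 ÷ (5/y).
Tangency: set MRS = p_x/p_y = 8/4 = 2.
MRS depends only on y: y = 2 ⇒ y* = 2.
From the budget, 8·x = 144 − 4·2 = 136, so x* = 17.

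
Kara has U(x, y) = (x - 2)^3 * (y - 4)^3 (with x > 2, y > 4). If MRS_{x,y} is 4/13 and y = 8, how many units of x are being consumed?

MU_x = 3·(x−2)^2·(y−4)^3, MU_y = 3·(x−2)^3·(y−4)^2.
MRS = (y−4)/(x−2).
Substitute y = 8: MRS = 4/(x − 2). Setting this equal to 4/13 gives x − 2 = 4/(4/13) = 13, so x = 15.

x = 15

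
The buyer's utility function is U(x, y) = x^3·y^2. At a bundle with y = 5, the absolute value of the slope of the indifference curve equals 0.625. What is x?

x = 12

MU_x = 3·x^2·y^2 and MU_y = 2·x^3·y.
MRS = MU_x/MU_y = (3/2)·y/x.
Substitute y = 5: MRS = 7.5/x. Setting 7.5/x = 0.625 gives x = 7.5/0.625 = 12.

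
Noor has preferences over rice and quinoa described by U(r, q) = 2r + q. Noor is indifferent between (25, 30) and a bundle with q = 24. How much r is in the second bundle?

r = 28

U(25, 30) = 80.
Set U(r, 24) = 80 and solve.
2r + 24 = 80 ⇒ 2r = 56 ⇒ r = 28.
Check: U(28, 24) = 80.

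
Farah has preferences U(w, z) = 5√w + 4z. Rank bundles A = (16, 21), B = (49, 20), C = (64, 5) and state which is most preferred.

Evaluate utility at each bundle:
U(A) = 104.000.
U(B) = 115.000.
U(C) = 60.000.
Highest utility is B, so B ≻ A ≻ C.

Bundle B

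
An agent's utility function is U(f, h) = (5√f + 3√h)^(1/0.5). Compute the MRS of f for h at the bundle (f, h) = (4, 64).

For CES with ρ = 0.5, MRS = (5/3)·√(h/f).
At (4, 64): MRS = 20/3.
The indifference curve has slope −20/3 at this bundle.

MRS = 20/3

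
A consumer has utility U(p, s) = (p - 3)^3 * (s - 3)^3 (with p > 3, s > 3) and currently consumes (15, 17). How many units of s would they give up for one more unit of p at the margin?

MRS = 7/6

MU_p = 3·(p−3)^2·(s−3)^3, MU_s = 3·(p−3)^3·(s−3)^2.
MRS = (s−3)/(p−3).
At (15, 17): MRS = 7/6.
So at (15, 17) the consumer would give up 7/6 units of s for one more unit of p.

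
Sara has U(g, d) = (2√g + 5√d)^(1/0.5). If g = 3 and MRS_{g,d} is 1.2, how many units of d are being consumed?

For CES with ρ = 0.5, MRS = (2/5)·√(d/g).
Setting (2/5)·√(d/3) = 1.2 gives √(d/3) = 3, so d/3 = 9 and d = 27.

d = 27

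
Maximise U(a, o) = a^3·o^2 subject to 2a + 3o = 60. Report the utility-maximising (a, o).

MU_a = 3·a^2·o^2 and MU_o = 2·a^3·o.
MRS = MU_a/MU_o = (3/2)·o/a.
Tangency: set MRS = p_a/p_o = 2/3.
So (3/2)·o/a = 2/3, i.e. o = (4/9)·a.
Substitute into the budget 2·a + 3·o = 60: (10/3)·a = 60, so a* = 18.
Then o* = (4/9)·18 = 8.

a* = 18, o* = 8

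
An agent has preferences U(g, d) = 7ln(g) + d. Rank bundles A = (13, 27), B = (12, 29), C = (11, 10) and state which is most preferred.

Bundle B

Evaluate utility at each bundle:
U(A) = 44.955.
U(B) = 46.394.
U(C) = 26.785.
Highest utility is B, so B ≻ A ≻ C.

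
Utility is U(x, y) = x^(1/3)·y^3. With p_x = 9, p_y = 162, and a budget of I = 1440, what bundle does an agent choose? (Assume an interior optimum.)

MU_x = 1/3·x^(-2/3)·y^3 and MU_y = 3·x^(1/3)·y^2.
MRS = MU_x/MU_y = (1/9)·y/x.
Tangency: set MRS = p_x/p_y = 9/162 = 1/18.
So (1/9)·y/x = 1/18, i.e. y = 0.5·x.
Substitute into the budget 9·x + 162·y = 1440: 90·x = 1440, so x* = 16.
Then y* = 0.5·16 = 8.

x* = 16, y* = 8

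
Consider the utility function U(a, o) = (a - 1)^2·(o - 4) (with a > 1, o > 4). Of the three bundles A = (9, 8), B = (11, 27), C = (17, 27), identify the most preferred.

Bundle C

Evaluate utility at each bundle:
U(A) = 256.
U(B) = 2300.
U(C) = 5888.
Highest utility is C, so C ≻ B ≻ A.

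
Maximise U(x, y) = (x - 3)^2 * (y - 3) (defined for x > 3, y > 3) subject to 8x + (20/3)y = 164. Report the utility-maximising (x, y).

x* = 13, y* = 9

MU_x = 2·(x−3)·(y−3), MU_y = (x−3)^2.
MRS = (2/1)·(y−3)/(x−3).
Tangency: set MRS = p_x/p_y = 8/(20/3) = 1.2.
So (2/1)·(y − 3)/(x − 3) = 1.2, i.e. (y − 3) = 0.6·(x − 3).
Rewrite the budget in excess-of-subsistence terms: 8·(x − 3) + (20/3)·(y − 3) = 164 − 8·3 − (20/3)·3 = 120.
Substituting, 12·(x − 3) = 120, so x − 3 = 10 and x* = 13.
Then y − 3 = 0.6·10 = 6, so y* = 9.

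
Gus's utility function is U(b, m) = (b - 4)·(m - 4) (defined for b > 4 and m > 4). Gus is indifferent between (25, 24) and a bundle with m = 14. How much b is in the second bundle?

b = 46

U(25, 24) = 420.
Set U(b, 14) = 420 and solve.
With m = 14: (14 − 4) = 10, so (b − 4) = 420/10 = 42.
So b = 4 + 42 = 46.
Check: U(46, 14) = 420.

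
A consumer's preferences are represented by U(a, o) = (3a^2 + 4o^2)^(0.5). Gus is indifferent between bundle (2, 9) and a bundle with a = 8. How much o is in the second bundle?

o = 6

U depends on (a, o) only through S = 3a^2 + 4o^2, so equal utility means equal S. At (2, 9): S = 336.
With a = 8: 3·8^2 = 192, so 4o^2 = 336 − 192 = 144, i.e. o^2 = 36.
Hence o = √36 = 6.
Check: U(8, 6) = 18.3303.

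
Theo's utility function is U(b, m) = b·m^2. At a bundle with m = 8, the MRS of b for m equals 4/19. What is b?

b = 19

MU_b = m^2 and MU_m = 2·b·m.
MRS = MU_b/MU_m = (1/2)·m/b.
Substitute m = 8: MRS = 4/b. Setting 4/b = 4/19 gives b = 4/(4/19) = 19.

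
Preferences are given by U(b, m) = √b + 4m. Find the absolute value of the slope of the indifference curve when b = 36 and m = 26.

MU_b = 1/(2√b), MU_m = 4.
MRS = 1/(2√b) ÷ 4.
At (36, 26): MRS = 1/48.
So at (36, 26) the consumer would give up 1/48 units of m for one more unit of b.

MRS = 1/48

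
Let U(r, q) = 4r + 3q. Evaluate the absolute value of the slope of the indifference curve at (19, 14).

MRS = 4/3

MU_r = 4, MU_q = 3, so MRS = 4/3 at every bundle.
At (19, 14): MRS = 4/3.
That is, one extra unit of r is worth 4/3 units of q at the margin.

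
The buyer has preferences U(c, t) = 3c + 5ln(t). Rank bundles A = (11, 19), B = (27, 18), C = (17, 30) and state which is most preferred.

Evaluate utility at each bundle:
U(A) = 47.722.
U(B) = 95.452.
U(C) = 68.006.
Highest utility is B, so B ≻ C ≻ A.

Bundle B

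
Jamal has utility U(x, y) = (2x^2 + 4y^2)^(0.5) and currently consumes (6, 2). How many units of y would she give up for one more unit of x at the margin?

For CES with ρ = 2, MRS = (2/4)·(y/x)^(-1).
At (6, 2): MRS = 1.5.
The indifference curve has slope −1.5 at this bundle.

MRS = 1.5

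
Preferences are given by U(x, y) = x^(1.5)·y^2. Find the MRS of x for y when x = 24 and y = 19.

MU_x = 1.5·√x·y^2 and MU_y = 2·x^(1.5)·y.
MRS = MU_x/MU_y = (0.75)·y/x.
At (24, 19): MRS = 19/32.
That is, one extra unit of x is worth 19/32 units of y at the margin.

MRS = 19/32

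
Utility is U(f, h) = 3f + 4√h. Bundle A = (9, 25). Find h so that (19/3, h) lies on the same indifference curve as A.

U(9, 25) = 47.
Set U(19/3, h) = 47 and solve.
With f = 19/3: 4√h = 47 − 3·19/3 = 28, so √h = 7 and h = 49.
Check: U(19/3, 49) = 47.

h = 49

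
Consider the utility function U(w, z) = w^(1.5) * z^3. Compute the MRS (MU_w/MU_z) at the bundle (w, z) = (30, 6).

MU_w = 1.5·√w·z^3 and MU_z = 3·w^(1.5)·z^2.
MRS = MU_w/MU_z = (0.5)·z/w.
At (30, 6): MRS = 0.1.
So at (30, 6) the consumer would give up 0.1 units of z for one more unit of w.

MRS = 0.1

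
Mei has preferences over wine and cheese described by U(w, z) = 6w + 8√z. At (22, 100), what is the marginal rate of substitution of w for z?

MRS = 15

MU_w = 6, MU_z = 8/(2√z).
MRS = 6 ÷ (8/(2√z)).
At (22, 100): MRS = 15.
That is, one extra unit of w is worth 15 units of z at the margin.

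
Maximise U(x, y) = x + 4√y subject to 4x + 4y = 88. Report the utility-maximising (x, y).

x* = 18, y* = 4

MU_x = 1, MU_y = 4/(2√y).
MRS = 1 ÷ (4/(2√y)).
Tangency: set MRS = p_x/p_y = 4/4 = 1.
MRS depends only on y: 0.5·√y = 1 ⇒ √y = 1/0.5 = 2 ⇒ y* = 4.
From the budget, 4·x = 88 − 4·4 = 72, so x* = 18.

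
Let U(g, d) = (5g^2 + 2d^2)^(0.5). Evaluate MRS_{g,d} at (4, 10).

MRS = 1

For CES with ρ = 2, MRS = (5/2)·(d/g)^(-1).
At (4, 10): MRS = 1.
So at (4, 10) the consumer would give up 1 units of d for one more unit of g.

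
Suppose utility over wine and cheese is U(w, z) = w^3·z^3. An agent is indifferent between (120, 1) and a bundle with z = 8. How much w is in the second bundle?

w = 15

U(120, 1) = 1728000.
Set U(w, 8) = 1728000 and solve.
With z = 8: 8^3 = 512, so w^3 = 1728000/512 = 3375; taking the cube root, w = 15.
Check: U(15, 8) = 1728000.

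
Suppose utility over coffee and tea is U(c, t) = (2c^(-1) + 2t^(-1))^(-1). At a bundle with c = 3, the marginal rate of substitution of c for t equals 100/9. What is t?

For CES with ρ = -1, MRS = (t/c)^2.
Setting (t/3)^2 = 100/9 gives t/3 = 10/3 and t = 10.

t = 10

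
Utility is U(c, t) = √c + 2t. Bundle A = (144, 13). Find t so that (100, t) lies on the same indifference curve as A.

t = 14

U(144, 13) = 38.
Set U(100, t) = 38 and solve.
With c = 100: √100 = 10, so 2t = 38 − 10 = 28 and t = 14.
Check: U(100, 14) = 38.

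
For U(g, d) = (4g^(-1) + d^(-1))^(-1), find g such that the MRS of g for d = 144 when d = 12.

g = 2

For CES with ρ = -1, MRS = (4/1)·(d/g)^2.
Setting (4/1)·(12/g)^2 = 144 gives (12/g)^2 = 36, so 12/g = 6 and g = 2.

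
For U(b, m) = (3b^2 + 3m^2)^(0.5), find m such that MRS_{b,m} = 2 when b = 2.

m = 1

For CES with ρ = 2, MRS = (m/b)^(-1).
Setting (m/2)^(-1) = 2 gives m/2 = 0.5 and m = 1.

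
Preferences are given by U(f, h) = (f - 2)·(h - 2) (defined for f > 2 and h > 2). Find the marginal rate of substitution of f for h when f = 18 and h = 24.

MRS = 1.375

MU_f = (h−2), MU_h = (f−2).
MRS = (h−2)/(f−2).
At (18, 24): MRS = 1.375.
So at (18, 24) the consumer would give up 1.375 units of h for one more unit of f.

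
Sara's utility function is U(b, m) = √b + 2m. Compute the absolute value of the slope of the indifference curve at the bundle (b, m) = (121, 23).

MU_b = 1/(2√b), MU_m = 2.
MRS = 1/(2√b) ÷ 2.
At (121, 23): MRS = 1/44.
That is, one extra unit of b is worth 1/44 units of m at the margin.

MRS = 1/44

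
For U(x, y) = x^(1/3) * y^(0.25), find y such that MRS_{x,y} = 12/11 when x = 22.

y = 18

MU_x = 1/3·x^(-2/3)·y^(0.25) and MU_y = 0.25·x^(1/3)·y^(-0.75).
MRS = MU_x/MU_y = (4/3)·y/x.
Substitute x = 22: MRS = y/16.5. Setting y/16.5 = 12/11 gives y = (12/11)·16.5 = 18.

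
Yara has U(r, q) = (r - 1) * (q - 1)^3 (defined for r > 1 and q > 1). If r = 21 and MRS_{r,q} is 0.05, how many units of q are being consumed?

q = 4

MU_r = (q−1)^3, MU_q = 3·(r−1)·(q−1)^2.
MRS = (1/3)·(q−1)/(r−1).
Substitute r = 21: MRS = (q − 1)/60. Setting this equal to 0.05 gives q − 1 = 0.05·60 = 3, so q = 4.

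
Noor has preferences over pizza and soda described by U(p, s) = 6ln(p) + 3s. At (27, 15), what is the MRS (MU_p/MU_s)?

MRS = 2/27

MU_p = 6/p, MU_s = 3.
MRS = 6/p ÷ 3.
At (27, 15): MRS = 2/27.
The indifference curve has slope −2/27 at this bundle.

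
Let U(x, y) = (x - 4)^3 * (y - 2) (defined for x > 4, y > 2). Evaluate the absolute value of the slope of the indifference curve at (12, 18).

MU_x = 3·(x−4)^2·(y−2), MU_y = (x−4)^3.
MRS = (3/1)·(y−2)/(x−4).
At (12, 18): MRS = 6.
So at (12, 18) the consumer would give up 6 units of y for one more unit of x.

MRS = 6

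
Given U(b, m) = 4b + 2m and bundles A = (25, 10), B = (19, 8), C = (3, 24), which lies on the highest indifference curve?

Bundle A

Evaluate utility at each bundle:
U(A) = 120.
U(B) = 92.
U(C) = 60.
Highest utility is A, so A ≻ B ≻ C.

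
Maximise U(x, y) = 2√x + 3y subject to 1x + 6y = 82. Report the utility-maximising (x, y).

MU_x = 2/(2√x), MU_y = 3.
MRS = 2/(2√x) ÷ 3.
Tangency: set MRS = p_x/p_y = 1/6.
MRS depends only on x: (1/3)/√x = 1/6 ⇒ √x = (1/3)/(1/6) = 2 ⇒ x* = 4.
From the budget, 6·y = 82 − 1·4 = 78, so y* = 13.

x* = 4, y* = 13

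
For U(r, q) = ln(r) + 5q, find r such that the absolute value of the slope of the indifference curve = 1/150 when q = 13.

r = 30

MU_r = 1/r, MU_q = 5.
MRS = 1/r ÷ 5.
MRS depends only on r: 0.2/r = 1/150 ⇒ r = 0.2/(1/150) = 30.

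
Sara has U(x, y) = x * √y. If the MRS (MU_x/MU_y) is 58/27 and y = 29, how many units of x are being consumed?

x = 27

MU_x = √y and MU_y = 0.5·x·y^(-0.5).
MRS = MU_x/MU_y = (2)·y/x.
Substitute y = 29: MRS = 58/x. Setting 58/x = 58/27 gives x = 58/(58/27) = 27.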